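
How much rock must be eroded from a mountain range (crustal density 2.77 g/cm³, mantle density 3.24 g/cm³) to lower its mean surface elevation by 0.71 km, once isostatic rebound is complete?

4.89 km

Net drop Δ = e − u = e − e ρ_c/ρ_m = e (ρ_m − ρ_c)/ρ_m.
e = Δ ρ_m/(ρ_m − ρ_c) = 0.71 km × 3.24/0.47 = 4.89 km.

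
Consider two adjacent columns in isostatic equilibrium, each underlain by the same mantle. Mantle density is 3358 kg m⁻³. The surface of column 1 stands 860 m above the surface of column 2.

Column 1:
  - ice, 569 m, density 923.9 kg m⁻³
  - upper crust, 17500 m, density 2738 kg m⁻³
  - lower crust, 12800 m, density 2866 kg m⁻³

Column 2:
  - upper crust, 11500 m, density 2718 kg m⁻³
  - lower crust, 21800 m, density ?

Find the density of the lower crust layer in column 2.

Take the compensation level at the base of the deeper column (depth z_c below the surface of column 1) and equate Σ ρ_i t_i down to z_c; mantle fills any gap and the z_c terms cancel.
Column 1: 569×923.9 + 17500×2738 + 12800×2866 + (z_c − 30869)×3358
Column 2: 860×0 + 11500×2718 + 21800×ρ + (z_c − 860 − 33300)×3358
The z_c×3358 term appears on both sides and cancels. Collect the known terms of each column as K = Σ(ρt)_known − 3358 × (depth of known layers): K_1 = 85125499.1 − 3358×30869 = −18532602.9; K_2 = 31257000 − 3358×(860 + 33300) = −83452280.
Balance: K_1 = K_2 + 21800×ρ, so ρ = (K_1 − K_2)/21800 = 64919700/21800 = 2980 kg m⁻³.

2980 kg m⁻³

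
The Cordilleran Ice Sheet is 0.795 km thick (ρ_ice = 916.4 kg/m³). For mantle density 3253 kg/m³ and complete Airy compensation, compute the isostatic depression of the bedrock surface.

0.224 km

In Airy isostatic equilibrium: the ice load ρ_ice t is balanced by mantle displaced below, ρ_m s.
s = t ρ_ice / ρ_m = 0.795 km × 916.4/3253 = 0.224 km.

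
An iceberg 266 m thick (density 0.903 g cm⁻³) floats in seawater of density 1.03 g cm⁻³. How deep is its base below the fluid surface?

Draft d = t ρ_obj/ρ_fluid = 266 m × 0.903/1.03 = 233 m.

233 m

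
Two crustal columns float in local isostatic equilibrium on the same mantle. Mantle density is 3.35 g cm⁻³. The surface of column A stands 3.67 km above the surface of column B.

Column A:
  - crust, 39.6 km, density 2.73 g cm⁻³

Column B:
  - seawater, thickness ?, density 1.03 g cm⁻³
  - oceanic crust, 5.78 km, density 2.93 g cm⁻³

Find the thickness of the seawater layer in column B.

Take the compensation level at the base of the deeper column (depth z_c below the surface of column A) and equate Σ ρ_i t_i down to z_c; mantle fills any gap and the z_c terms cancel.
Column A: 39.6×2.73 + (z_c − 39.6)×3.35
Column B: 3.67×0 + x×1.03 + 5.78×2.93 + (z_c − 3.67 − 5.78 − x)×3.35
The z_c×3.35 term appears on both sides and cancels. Collect the known terms of each column as K = Σ(ρt)_known − 3.35 × (depth of known layers): K_A = 108.108 − 3.35×39.6 = −24.552; K_B = 16.9354 − 3.35×(3.67 + 5.78) = −14.7221.
Balance: K_A = K_B − x×(3.35 − 1.03), so x = (K_B − K_A)/(3.35 − 1.03) = 9.8299/2.32 = 4.24 km.

4.24 km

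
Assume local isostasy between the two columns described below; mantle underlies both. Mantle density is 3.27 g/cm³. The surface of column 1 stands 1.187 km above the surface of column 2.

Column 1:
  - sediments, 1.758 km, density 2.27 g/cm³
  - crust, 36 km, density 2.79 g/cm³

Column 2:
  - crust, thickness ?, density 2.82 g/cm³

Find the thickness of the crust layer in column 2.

Take the compensation level at the base of the deeper column (depth z_c below the surface of column 1) and equate Σ ρ_i t_i down to z_c; mantle fills any gap and the z_c terms cancel.
Column 1: 1.758×2.27 + 36×2.79 + (z_c − 37.758)×3.27
Column 2: 1.187×0 + x×2.82 + (z_c − 1.187 − 0 − x)×3.27
The z_c×3.27 term appears on both sides and cancels. Collect the known terms of each column as K = Σ(ρt)_known − 3.27 × (depth of known layers): K_1 = 104.43066 − 3.27×37.758 = −19.038; K_2 = 0 − 3.27×(1.187 + 0) = −3.88149.
Balance: K_1 = K_2 − x×(3.27 − 2.82), so x = (K_2 − K_1)/(3.27 − 2.82) = 15.1565/0.45 = 33.7 km.

33.7 km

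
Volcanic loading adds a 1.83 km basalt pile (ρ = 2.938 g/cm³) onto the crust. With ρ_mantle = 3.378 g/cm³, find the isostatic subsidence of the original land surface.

1.59 km

Subaerial loading: s = t ρ_load / ρ_m.
s = 1.83 km × 2.938/3.378 = 1.59 km.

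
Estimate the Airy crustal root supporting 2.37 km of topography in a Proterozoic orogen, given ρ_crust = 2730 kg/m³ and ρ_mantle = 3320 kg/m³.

11 km

Balancing pressure at the compensation depth: the weight of the topography is balanced by the buoyancy of the root, ρ_c h = (ρ_m − ρ_c) r.
r = h · ρ_c / (ρ_m − ρ_c) = 2.37 km × 2730 / (3320 − 2730) = 11 km.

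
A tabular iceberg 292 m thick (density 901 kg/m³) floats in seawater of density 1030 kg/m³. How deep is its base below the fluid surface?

255 m

Draft d = t ρ_obj/ρ_fluid = 292 m × 901/1030 = 255 m.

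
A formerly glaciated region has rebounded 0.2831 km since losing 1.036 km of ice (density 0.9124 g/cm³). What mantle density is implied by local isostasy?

ρ_m = ρ_ice t / u = 0.9124 × 1.036 km/0.2831 km = 3.34 g/cm³.

3.34 g/cm³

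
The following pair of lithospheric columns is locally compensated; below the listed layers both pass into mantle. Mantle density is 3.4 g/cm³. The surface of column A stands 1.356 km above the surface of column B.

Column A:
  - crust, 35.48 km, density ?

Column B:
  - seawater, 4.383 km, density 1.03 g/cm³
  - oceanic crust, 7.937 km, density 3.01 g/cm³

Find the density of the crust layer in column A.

Take the compensation level at the base of the deeper column (depth z_c below the surface of column A) and equate Σ ρ_i t_i down to z_c; mantle fills any gap and the z_c terms cancel.
Column A: 35.48×ρ + (z_c − 35.48)×3.4
Column B: 1.356×0 + 4.383×1.03 + 7.937×3.01 + (z_c − 1.356 − 12.32)×3.4
The z_c×3.4 term appears on both sides and cancels. Collect the known terms of each column as K = Σ(ρt)_known − 3.4 × (depth of known layers): K_A = 0 − 3.4×35.48 = −120.632; K_B = 28.40486 − 3.4×(1.356 + 12.32) = −18.09354.
Balance: K_A + 35.48×ρ = K_B, so ρ = (K_B − K_A)/35.48 = 102.538/35.48 = 2.89 g/cm³.

2.89 g/cm³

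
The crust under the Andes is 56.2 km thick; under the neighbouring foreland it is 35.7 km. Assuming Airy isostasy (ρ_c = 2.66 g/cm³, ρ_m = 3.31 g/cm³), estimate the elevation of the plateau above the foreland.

4.03 km

Excess crust Δ = 56.2 km − 35.7 km = 20.5 km, split between elevation h and root r with h + r = Δ.
Airy balance ρ_c h = (ρ_m − ρ_c) r gives r = h ρ_c/(ρ_m − ρ_c), so h (1 + ρ_c/(ρ_m − ρ_c)) = Δ, i.e. h = Δ (ρ_m − ρ_c)/ρ_m.
h = 20.5 km × 0.65/3.31 = 4.03 km.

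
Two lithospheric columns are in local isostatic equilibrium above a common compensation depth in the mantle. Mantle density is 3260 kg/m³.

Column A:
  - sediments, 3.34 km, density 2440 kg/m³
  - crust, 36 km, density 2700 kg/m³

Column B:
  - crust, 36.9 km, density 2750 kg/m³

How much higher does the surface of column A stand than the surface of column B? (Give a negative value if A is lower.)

1.25 km

For any compensation level in the mantle, the mantle terms cancel and isostasy reduces to e = (Σt_A − Σt_B) − (Σ(ρt)_A − Σ(ρt)_B) / ρ_m.
Σt_A = 39.34 km; Σt_B = 36.9 km; Σ(ρt)_A = 105349.6; Σ(ρt)_B = 101475 (in km·kg/m³).
e = (39.34 − 36.9) − (105349.6 − 101475) / 3260 = 1.25 km.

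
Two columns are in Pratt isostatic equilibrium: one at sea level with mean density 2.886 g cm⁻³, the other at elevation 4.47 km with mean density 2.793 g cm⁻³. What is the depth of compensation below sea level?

134 km

ρ_ref D = ρ (D + h) → D (ρ_ref − ρ) = ρ h.
D = ρ h/(ρ_ref − ρ) = 2.793 × 4.47 km/(2.886 − 2.793) = 134 km.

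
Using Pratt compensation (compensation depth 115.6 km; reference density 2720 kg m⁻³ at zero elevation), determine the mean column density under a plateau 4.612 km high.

2620 kg m⁻³

Pratt balance: ρ_ref D = ρ (D + h).
ρ = ρ_ref D/(D + h) = 2720 × 115.6 km/(115.6 km + 4.612 km) = 2620 kg m⁻³.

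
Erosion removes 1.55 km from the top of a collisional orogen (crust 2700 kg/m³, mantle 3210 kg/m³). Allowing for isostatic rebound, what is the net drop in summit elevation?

0.246 km

Rebound u = e ρ_c/ρ_m = 1.55 km × 2700/3210 = 1.304 km.
Net surface drop = e − u = 1.55 km − 1.304 km = e (ρ_m − ρ_c)/ρ_m = 0.246 km.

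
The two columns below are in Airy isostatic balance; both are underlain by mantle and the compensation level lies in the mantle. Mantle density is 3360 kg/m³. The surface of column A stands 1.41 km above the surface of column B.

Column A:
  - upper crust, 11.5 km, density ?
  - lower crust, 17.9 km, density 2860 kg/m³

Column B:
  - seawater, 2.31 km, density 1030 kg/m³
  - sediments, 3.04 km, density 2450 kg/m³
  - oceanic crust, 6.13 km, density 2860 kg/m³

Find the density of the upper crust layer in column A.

Take the compensation level at the base of the deeper column (depth z_c below the surface of column A) and equate Σ ρ_i t_i down to z_c; mantle fills any gap and the z_c terms cancel.
Column A: 11.5×ρ + 17.9×2860 + (z_c − 29.4)×3360
Column B: 1.41×0 + 2.31×1030 + 3.04×2450 + 6.13×2860 + (z_c − 1.41 − 11.48)×3360
The z_c×3360 term appears on both sides and cancels. Collect the known terms of each column as K = Σ(ρt)_known − 3360 × (depth of known layers): K_A = 51194 − 3360×29.4 = −47590; K_B = 27359.1 − 3360×(1.41 + 11.48) = −15951.3.
Balance: K_A + 11.5×ρ = K_B, so ρ = (K_B − K_A)/11.5 = 31638.7/11.5 = 2750 kg/m³.

2750 kg/m³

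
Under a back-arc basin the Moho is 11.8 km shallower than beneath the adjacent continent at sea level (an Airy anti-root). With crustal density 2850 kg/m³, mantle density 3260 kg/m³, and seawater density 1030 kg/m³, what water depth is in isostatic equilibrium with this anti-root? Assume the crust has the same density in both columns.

2.66 km

Replacing a thickness d of crust by seawater at the top must be balanced by replacing crust with mantle at the base: d (ρ_c − ρ_w) = a (ρ_m − ρ_c).
d = a (ρ_m − ρ_c)/(ρ_c − ρ_w) = 11.8 km × 410/1820 = 2.66 km.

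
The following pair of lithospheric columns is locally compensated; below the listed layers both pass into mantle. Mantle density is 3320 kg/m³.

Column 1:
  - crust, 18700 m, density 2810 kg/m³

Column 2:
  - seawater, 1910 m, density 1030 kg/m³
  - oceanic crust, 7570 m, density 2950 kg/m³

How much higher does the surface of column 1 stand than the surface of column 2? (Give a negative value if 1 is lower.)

712 m

For any compensation level in the mantle, the mantle terms cancel and isostasy reduces to e = (Σt_1 − Σt_2) − (Σ(ρt)_1 − Σ(ρt)_2) / ρ_m.
Σt_1 = 18700 m; Σt_2 = 9480 m; Σ(ρt)_1 = 52547000; Σ(ρt)_2 = 24298800 (in m·kg/m³).
e = (18700 − 9480) − (52547000 − 24298800) / 3320 = 712 m.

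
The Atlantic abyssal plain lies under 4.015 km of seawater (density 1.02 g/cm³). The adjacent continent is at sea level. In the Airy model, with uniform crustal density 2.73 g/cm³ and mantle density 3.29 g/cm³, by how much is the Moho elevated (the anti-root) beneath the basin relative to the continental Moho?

Isostatic balance requires: replacing crust with seawater at the top is compensated by replacing crust with mantle at the base: d (ρ_c − ρ_w) = a (ρ_m − ρ_c).
a = d (ρ_c − ρ_w)/(ρ_m − ρ_c) = 4.015 km × 1.71/0.56 = 12.3 km.

12.3 km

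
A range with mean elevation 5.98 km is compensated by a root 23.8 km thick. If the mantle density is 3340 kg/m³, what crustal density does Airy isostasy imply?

ρ_c h = (ρ_m − ρ_c) r → ρ_c (h + r) = ρ_m r → ρ_c = ρ_m r / (h + r).
ρ_c = 3340 × 23.8 km / (5.98 km + 23.8 km) = 2670 kg/m³.

2670 kg/m³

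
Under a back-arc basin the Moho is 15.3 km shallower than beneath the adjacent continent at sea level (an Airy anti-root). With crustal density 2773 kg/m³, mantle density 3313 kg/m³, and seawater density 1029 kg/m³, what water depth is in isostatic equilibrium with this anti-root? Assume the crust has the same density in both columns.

Replacing a thickness d of crust by seawater at the top must be balanced by replacing crust with mantle at the base: d (ρ_c − ρ_w) = a (ρ_m − ρ_c).
d = a (ρ_m − ρ_c)/(ρ_c − ρ_w) = 15.3 km × 540/1744 = 4.74 km.

4.74 km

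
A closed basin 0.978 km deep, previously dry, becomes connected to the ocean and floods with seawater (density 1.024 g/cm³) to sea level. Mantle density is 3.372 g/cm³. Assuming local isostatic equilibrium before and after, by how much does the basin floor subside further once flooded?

0.427 km

After flooding the water column is d + s deep. Its weight must equal the weight of mantle displaced by the extra subsidence s: (d + s) ρ_w = s ρ_m.
s = d ρ_w / (ρ_m − ρ_w) = 0.978 km × 1.024/(3.372 − 1.024) = 0.427 km.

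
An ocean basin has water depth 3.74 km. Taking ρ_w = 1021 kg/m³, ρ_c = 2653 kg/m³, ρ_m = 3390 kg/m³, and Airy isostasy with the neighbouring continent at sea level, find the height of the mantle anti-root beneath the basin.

For local isostatic compensation: replacing crust with seawater at the top is compensated by replacing crust with mantle at the base: d (ρ_c − ρ_w) = a (ρ_m − ρ_c).
a = d (ρ_c − ρ_w)/(ρ_m − ρ_c) = 3.74 km × 1632/737 = 8.28 km.

8.28 km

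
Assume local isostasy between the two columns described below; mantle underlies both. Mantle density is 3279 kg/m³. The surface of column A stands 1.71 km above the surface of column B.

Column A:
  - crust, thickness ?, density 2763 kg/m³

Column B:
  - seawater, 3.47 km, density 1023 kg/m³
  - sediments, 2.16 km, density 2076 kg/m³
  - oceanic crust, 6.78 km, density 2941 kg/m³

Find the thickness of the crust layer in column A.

35.5 km

Take the compensation level at the base of the deeper column (depth z_c below the surface of column A) and equate Σ ρ_i t_i down to z_c; mantle fills any gap and the z_c terms cancel.
Column A: x×2763 + (z_c − 0 − x)×3279
Column B: 1.71×0 + 3.47×1023 + 2.16×2076 + 6.78×2941 + (z_c − 1.71 − 12.41)×3279
The z_c×3279 term appears on both sides and cancels. Collect the known terms of each column as K = Σ(ρt)_known − 3279 × (depth of known layers): K_A = 0 − 3279×0 = 0; K_B = 27973.95 − 3279×(1.71 + 12.41) = −18325.53.
Balance: K_A − x×(3279 − 2763) = K_B, so x = (K_A − K_B)/(3279 − 2763) = 18325.5/516 = 35.5 km.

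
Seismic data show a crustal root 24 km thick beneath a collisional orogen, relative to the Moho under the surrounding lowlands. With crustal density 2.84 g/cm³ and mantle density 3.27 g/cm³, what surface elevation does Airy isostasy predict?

3.63 km

Balancing pressure at the compensation depth: ρ_c h = (ρ_m − ρ_c) r.
h = r (ρ_m − ρ_c) / ρ_c = 24 km × (3.27 − 2.84) / 2.84 = 3.63 km.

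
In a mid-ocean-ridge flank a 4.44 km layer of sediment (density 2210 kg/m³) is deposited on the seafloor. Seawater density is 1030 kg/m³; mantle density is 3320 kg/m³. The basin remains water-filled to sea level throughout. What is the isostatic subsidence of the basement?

Submarine loading: the sediment displaces seawater, and the subsidence is in turn flooded, so s (ρ_m − ρ_w) = t (ρ_sed − ρ_w).
s = 4.44 km × (2210 − 1030) / (3320 − 1030) = 2.29 km.

2.29 km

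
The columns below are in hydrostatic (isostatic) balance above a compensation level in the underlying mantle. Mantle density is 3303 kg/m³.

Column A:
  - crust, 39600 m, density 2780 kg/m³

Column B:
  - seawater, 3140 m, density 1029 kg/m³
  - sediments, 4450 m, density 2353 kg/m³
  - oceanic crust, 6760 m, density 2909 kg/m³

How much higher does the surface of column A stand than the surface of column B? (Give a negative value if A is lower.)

For any compensation level in the mantle, the mantle terms cancel and isostasy reduces to e = (Σt_A − Σt_B) − (Σ(ρt)_A − Σ(ρt)_B) / ρ_m.
Σt_A = 39600 m; Σt_B = 14350 m; Σ(ρt)_A = 110088000; Σ(ρt)_B = 33366750 (in m·kg/m³).
e = (39600 − 14350) − (110088000 − 33366750) / 3303 = 2020 m.

2020 m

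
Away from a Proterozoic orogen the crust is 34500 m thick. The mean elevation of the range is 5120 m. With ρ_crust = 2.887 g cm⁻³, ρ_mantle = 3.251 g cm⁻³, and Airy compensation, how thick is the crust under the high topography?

Root depth r = h ρ_c / (ρ_m − ρ_c) = 5120 m × 2.887 / 0.364 = 40610 m.
Total thickness = T + h + r = 34500 m + 5120 m + 40610 m = 80200 m.

80200 m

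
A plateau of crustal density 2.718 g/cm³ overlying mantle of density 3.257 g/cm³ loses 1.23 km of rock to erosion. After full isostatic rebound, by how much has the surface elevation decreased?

0.204 km

Rebound u = e ρ_c/ρ_m = 1.23 km × 2.718/3.257 = 1.026 km.
Net surface drop = e − u = 1.23 km − 1.026 km = e (ρ_m − ρ_c)/ρ_m = 0.204 km.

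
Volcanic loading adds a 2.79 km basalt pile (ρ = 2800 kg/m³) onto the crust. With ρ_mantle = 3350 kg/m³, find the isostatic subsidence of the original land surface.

Subaerial loading: s = t ρ_load / ρ_m.
s = 2.79 km × 2800/3350 = 2.33 km.

2.33 km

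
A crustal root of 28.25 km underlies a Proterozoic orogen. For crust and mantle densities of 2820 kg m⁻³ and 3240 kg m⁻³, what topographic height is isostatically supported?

By Archimedes' principle applied to the lithosphere: ρ_c h = (ρ_m − ρ_c) r.
h = r (ρ_m − ρ_c) / ρ_c = 28.25 km × (3240 − 2820) / 2820 = 4.21 km.

4.21 km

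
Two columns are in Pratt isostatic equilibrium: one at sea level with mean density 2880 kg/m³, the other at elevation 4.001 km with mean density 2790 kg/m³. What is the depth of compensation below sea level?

124 km

ρ_ref D = ρ (D + h) → D (ρ_ref − ρ) = ρ h.
D = ρ h/(ρ_ref − ρ) = 2790 × 4.001 km/(2880 − 2790) = 124 km.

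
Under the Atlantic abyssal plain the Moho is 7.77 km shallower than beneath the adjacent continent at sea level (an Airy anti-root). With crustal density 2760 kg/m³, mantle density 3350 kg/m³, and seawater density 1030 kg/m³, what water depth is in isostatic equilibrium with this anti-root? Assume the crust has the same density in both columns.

Replacing a thickness d of crust by seawater at the top must be balanced by replacing crust with mantle at the base: d (ρ_c − ρ_w) = a (ρ_m − ρ_c).
d = a (ρ_m − ρ_c)/(ρ_c − ρ_w) = 7.77 km × 590/1730 = 2.65 km.

2.65 km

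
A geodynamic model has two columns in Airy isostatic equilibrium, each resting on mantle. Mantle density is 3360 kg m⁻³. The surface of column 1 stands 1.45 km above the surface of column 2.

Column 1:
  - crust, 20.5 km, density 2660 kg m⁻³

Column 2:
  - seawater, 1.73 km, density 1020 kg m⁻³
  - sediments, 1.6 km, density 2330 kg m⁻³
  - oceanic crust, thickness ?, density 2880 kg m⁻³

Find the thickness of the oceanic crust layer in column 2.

7.88 km

Take the compensation level at the base of the deeper column (depth z_c below the surface of column 1) and equate Σ ρ_i t_i down to z_c; mantle fills any gap and the z_c terms cancel.
Column 1: 20.5×2660 + (z_c − 20.5)×3360
Column 2: 1.45×0 + 1.73×1020 + 1.6×2330 + x×2880 + (z_c − 1.45 − 3.33 − x)×3360
The z_c×3360 term appears on both sides and cancels. Collect the known terms of each column as K = Σ(ρt)_known − 3360 × (depth of known layers): K_1 = 54530 − 3360×20.5 = −14350; K_2 = 5492.6 − 3360×(1.45 + 3.33) = −10568.2.
Balance: K_1 = K_2 − x×(3360 − 2880), so x = (K_2 − K_1)/(3360 − 2880) = 3781.8/480 = 7.88 km.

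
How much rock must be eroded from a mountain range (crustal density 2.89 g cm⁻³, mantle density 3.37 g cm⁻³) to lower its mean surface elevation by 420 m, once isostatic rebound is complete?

2950 m

Net drop Δ = e − u = e − e ρ_c/ρ_m = e (ρ_m − ρ_c)/ρ_m.
e = Δ ρ_m/(ρ_m − ρ_c) = 420 m × 3.37/0.48 = 2950 m.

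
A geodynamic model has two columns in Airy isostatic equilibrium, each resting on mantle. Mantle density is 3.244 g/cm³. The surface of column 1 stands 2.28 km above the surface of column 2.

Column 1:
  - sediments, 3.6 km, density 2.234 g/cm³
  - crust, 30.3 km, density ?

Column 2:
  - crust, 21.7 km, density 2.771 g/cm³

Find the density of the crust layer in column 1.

2.78 g/cm³

Take the compensation level at the base of the deeper column (depth z_c below the surface of column 1) and equate Σ ρ_i t_i down to z_c; mantle fills any gap and the z_c terms cancel.
Column 1: 3.6×2.234 + 30.3×ρ + (z_c − 33.9)×3.244
Column 2: 2.28×0 + 21.7×2.771 + (z_c − 2.28 − 21.7)×3.244
The z_c×3.244 term appears on both sides and cancels. Collect the known terms of each column as K = Σ(ρt)_known − 3.244 × (depth of known layers): K_1 = 8.0424 − 3.244×33.9 = −101.9292; K_2 = 60.1307 − 3.244×(2.28 + 21.7) = −17.66042.
Balance: K_1 + 30.3×ρ = K_2, so ρ = (K_2 − K_1)/30.3 = 84.2688/30.3 = 2.78 g/cm³.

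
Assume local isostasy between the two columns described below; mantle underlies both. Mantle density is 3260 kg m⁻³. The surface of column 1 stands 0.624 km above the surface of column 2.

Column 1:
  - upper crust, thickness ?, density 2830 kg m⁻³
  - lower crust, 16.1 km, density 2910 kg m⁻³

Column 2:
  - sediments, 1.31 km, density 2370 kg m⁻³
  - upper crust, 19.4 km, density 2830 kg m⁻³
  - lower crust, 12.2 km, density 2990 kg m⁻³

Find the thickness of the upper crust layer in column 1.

21.4 km

Take the compensation level at the base of the deeper column (depth z_c below the surface of column 1) and equate Σ ρ_i t_i down to z_c; mantle fills any gap and the z_c terms cancel.
Column 1: x×2830 + 16.1×2910 + (z_c − 16.1 − x)×3260
Column 2: 0.624×0 + 1.31×2370 + 19.4×2830 + 12.2×2990 + (z_c − 0.624 − 32.91)×3260
The z_c×3260 term appears on both sides and cancels. Collect the known terms of each column as K = Σ(ρt)_known − 3260 × (depth of known layers): K_1 = 46851 − 3260×16.1 = −5635; K_2 = 94484.7 − 3260×(0.624 + 32.91) = −14836.14.
Balance: K_1 − x×(3260 − 2830) = K_2, so x = (K_1 − K_2)/(3260 − 2830) = 9201.14/430 = 21.4 km.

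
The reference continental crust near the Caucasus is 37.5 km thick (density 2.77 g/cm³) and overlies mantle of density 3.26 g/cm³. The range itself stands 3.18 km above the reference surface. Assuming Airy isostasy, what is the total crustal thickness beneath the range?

58.7 km

Root depth r = h ρ_c / (ρ_m − ρ_c) = 3.18 km × 2.77 / 0.49 = 17.98 km.
Total thickness = T + h + r = 37.5 km + 3.18 km + 17.98 km = 58.7 km.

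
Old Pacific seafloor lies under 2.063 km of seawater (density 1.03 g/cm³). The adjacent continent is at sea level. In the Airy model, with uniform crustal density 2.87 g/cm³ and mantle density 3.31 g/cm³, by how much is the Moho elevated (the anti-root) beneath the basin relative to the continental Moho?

For local isostatic compensation: replacing crust with seawater at the top is compensated by replacing crust with mantle at the base: d (ρ_c − ρ_w) = a (ρ_m − ρ_c).
a = d (ρ_c − ρ_w)/(ρ_m − ρ_c) = 2.063 km × 1.84/0.44 = 8.63 km.

8.63 km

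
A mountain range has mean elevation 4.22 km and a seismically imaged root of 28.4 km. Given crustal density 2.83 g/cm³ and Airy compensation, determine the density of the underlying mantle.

3.25 g/cm³

Airy balance: ρ_c h = (ρ_m − ρ_c) r → ρ_m = ρ_c (1 + h/r).
ρ_m = 2.83 × (1 + 4.22 km/28.4 km) = 3.25 g/cm³.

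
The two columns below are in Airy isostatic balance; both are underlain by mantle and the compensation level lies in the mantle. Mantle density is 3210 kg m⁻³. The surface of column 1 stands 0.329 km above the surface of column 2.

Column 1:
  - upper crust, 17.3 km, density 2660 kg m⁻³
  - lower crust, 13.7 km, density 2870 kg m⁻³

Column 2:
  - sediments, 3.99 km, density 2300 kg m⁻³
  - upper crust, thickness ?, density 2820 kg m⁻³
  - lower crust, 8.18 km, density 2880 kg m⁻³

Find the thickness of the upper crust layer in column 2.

Take the compensation level at the base of the deeper column (depth z_c below the surface of column 1) and equate Σ ρ_i t_i down to z_c; mantle fills any gap and the z_c terms cancel.
Column 1: 17.3×2660 + 13.7×2870 + (z_c − 31)×3210
Column 2: 0.329×0 + 3.99×2300 + x×2820 + 8.18×2880 + (z_c − 0.329 − 12.17 − x)×3210
The z_c×3210 term appears on both sides and cancels. Collect the known terms of each column as K = Σ(ρt)_known − 3210 × (depth of known layers): K_1 = 85337 − 3210×31 = −14173; K_2 = 32735.4 − 3210×(0.329 + 12.17) = −7386.39.
Balance: K_1 = K_2 − x×(3210 − 2820), so x = (K_2 − K_1)/(3210 − 2820) = 6786.61/390 = 17.4 km.

17.4 km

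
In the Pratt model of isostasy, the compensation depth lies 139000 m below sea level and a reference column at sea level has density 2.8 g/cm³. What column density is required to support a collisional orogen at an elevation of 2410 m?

2.75 g/cm³

Pratt balance: ρ_ref D = ρ (D + h).
ρ = ρ_ref D/(D + h) = 2.8 × 139000 m/(139000 m + 2410 m) = 2.75 g/cm³.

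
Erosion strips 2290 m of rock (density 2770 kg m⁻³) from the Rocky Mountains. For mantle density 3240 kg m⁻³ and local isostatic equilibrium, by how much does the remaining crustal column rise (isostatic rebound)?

1960 m

Unloading: uplift u = e ρ_c/ρ_m = 2290 m × 2770/3240 = 1960 m.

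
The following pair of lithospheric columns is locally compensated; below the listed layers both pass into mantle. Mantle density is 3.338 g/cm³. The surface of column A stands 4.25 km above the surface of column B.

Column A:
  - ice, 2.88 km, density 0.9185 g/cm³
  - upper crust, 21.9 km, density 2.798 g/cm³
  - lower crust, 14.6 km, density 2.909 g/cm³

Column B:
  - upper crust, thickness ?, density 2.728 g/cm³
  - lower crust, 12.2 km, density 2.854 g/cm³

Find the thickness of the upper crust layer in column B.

Take the compensation level at the base of the deeper column (depth z_c below the surface of column A) and equate Σ ρ_i t_i down to z_c; mantle fills any gap and the z_c terms cancel.
Column A: 2.88×0.9185 + 21.9×2.798 + 14.6×2.909 + (z_c − 39.38)×3.338
Column B: 4.25×0 + x×2.728 + 12.2×2.854 + (z_c − 4.25 − 12.2 − x)×3.338
The z_c×3.338 term appears on both sides and cancels. Collect the known terms of each column as K = Σ(ρt)_known − 3.338 × (depth of known layers): K_A = 106.39288 − 3.338×39.38 = −25.05756; K_B = 34.8188 − 3.338×(4.25 + 12.2) = −20.0913.
Balance: K_A = K_B − x×(3.338 − 2.728), so x = (K_B − K_A)/(3.338 − 2.728) = 4.96626/0.61 = 8.14 km.

8.14 km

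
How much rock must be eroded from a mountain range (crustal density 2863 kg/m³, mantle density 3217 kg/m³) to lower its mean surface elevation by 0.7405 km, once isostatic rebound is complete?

6.73 km

Net drop Δ = e − u = e − e ρ_c/ρ_m = e (ρ_m − ρ_c)/ρ_m.
e = Δ ρ_m/(ρ_m − ρ_c) = 0.7405 km × 3217/354 = 6.73 km.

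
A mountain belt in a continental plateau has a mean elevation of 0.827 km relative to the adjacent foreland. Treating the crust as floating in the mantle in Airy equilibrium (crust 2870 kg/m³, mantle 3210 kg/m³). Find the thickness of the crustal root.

Isostatic balance requires: the weight of the topography is balanced by the buoyancy of the root, ρ_c h = (ρ_m − ρ_c) r.
r = h · ρ_c / (ρ_m − ρ_c) = 0.827 km × 2870 / (3210 − 2870) = 6.98 km.

6.98 km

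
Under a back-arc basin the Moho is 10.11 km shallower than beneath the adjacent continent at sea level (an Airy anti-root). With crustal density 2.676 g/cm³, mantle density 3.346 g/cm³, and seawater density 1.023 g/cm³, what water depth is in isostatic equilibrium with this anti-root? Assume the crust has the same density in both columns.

4.1 km

Replacing a thickness d of crust by seawater at the top must be balanced by replacing crust with mantle at the base: d (ρ_c − ρ_w) = a (ρ_m − ρ_c).
d = a (ρ_m − ρ_c)/(ρ_c − ρ_w) = 10.11 km × 0.67/1.653 = 4.1 km.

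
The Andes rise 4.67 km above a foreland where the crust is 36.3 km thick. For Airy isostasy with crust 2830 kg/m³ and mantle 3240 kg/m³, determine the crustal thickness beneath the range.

Root depth r = h ρ_c / (ρ_m − ρ_c) = 4.67 km × 2830 / 410 = 32.23 km.
Total thickness = T + h + r = 36.3 km + 4.67 km + 32.23 km = 73.2 km.

73.2 km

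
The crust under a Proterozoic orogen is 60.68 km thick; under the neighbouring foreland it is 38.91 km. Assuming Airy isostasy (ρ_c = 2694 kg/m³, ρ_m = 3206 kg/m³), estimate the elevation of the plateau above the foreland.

Excess crust Δ = 60.68 km − 38.91 km = 21.77 km, split between elevation h and root r with h + r = Δ.
Airy balance ρ_c h = (ρ_m − ρ_c) r gives r = h ρ_c/(ρ_m − ρ_c), so h (1 + ρ_c/(ρ_m − ρ_c)) = Δ, i.e. h = Δ (ρ_m − ρ_c)/ρ_m.
h = 21.77 km × 512/3206 = 3.48 km.

3.48 km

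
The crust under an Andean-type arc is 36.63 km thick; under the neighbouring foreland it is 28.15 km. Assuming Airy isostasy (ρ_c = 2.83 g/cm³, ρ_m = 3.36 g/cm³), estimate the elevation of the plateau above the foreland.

Excess crust Δ = 36.63 km − 28.15 km = 8.48 km, split between elevation h and root r with h + r = Δ.
Airy balance ρ_c h = (ρ_m − ρ_c) r gives r = h ρ_c/(ρ_m − ρ_c), so h (1 + ρ_c/(ρ_m − ρ_c)) = Δ, i.e. h = Δ (ρ_m − ρ_c)/ρ_m.
h = 8.48 km × 0.53/3.36 = 1.34 km.

1.34 km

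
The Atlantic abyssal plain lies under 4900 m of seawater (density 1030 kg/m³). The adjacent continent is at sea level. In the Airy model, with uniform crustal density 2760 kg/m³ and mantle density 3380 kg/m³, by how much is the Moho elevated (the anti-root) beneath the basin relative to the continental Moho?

13700 m

By Archimedes' principle applied to the lithosphere: replacing crust with seawater at the top is compensated by replacing crust with mantle at the base: d (ρ_c − ρ_w) = a (ρ_m − ρ_c).
a = d (ρ_c − ρ_w)/(ρ_m − ρ_c) = 4900 m × 1730/620 = 13700 m.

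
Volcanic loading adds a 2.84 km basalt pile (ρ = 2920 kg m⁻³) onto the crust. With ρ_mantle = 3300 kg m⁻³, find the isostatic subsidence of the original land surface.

Subaerial loading: s = t ρ_load / ρ_m.
s = 2.84 km × 2920/3300 = 2.51 km.

2.51 km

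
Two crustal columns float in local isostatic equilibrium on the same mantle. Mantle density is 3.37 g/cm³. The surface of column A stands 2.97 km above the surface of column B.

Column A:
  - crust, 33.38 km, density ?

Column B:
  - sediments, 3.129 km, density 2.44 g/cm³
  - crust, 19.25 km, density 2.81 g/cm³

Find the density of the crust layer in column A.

2.66 g/cm³

Take the compensation level at the base of the deeper column (depth z_c below the surface of column A) and equate Σ ρ_i t_i down to z_c; mantle fills any gap and the z_c terms cancel.
Column A: 33.38×ρ + (z_c − 33.38)×3.37
Column B: 2.97×0 + 3.129×2.44 + 19.25×2.81 + (z_c − 2.97 − 22.379)×3.37
The z_c×3.37 term appears on both sides and cancels. Collect the known terms of each column as K = Σ(ρt)_known − 3.37 × (depth of known layers): K_A = 0 − 3.37×33.38 = −112.4906; K_B = 61.72726 − 3.37×(2.97 + 22.379) = −23.69887.
Balance: K_A + 33.38×ρ = K_B, so ρ = (K_B − K_A)/33.38 = 88.7917/33.38 = 2.66 g/cm³.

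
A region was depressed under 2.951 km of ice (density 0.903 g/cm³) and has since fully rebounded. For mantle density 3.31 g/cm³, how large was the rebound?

0.805 km

Removing the load lets mantle flow back in; uplift u satisfies ρ_ice t = ρ_m u.
u = t ρ_ice/ρ_m = 2.951 km × 0.903/3.31 = 0.805 km.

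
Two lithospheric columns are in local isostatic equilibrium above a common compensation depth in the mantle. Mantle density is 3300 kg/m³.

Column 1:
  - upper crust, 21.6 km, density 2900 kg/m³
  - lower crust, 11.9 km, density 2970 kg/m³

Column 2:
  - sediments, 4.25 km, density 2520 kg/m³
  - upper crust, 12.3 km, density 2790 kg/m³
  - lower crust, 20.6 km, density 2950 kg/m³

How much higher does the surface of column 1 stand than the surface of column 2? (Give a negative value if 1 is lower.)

−1.28 km

For any compensation level in the mantle, the mantle terms cancel and isostasy reduces to e = (Σt_1 − Σt_2) − (Σ(ρt)_1 − Σ(ρt)_2) / ρ_m.
Σt_1 = 33.5 km; Σt_2 = 37.15 km; Σ(ρt)_1 = 97983; Σ(ρt)_2 = 105797 (in km·kg/m³).
e = (33.5 − 37.15) − (97983 − 105797) / 3300 = −1.28 km.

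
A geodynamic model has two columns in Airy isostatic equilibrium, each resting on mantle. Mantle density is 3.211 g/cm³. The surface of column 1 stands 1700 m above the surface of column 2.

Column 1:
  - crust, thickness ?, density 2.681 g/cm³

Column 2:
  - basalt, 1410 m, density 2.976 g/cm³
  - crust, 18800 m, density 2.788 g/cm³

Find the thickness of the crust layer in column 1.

Take the compensation level at the base of the deeper column (depth z_c below the surface of column 1) and equate Σ ρ_i t_i down to z_c; mantle fills any gap and the z_c terms cancel.
Column 1: x×2.681 + (z_c − 0 − x)×3.211
Column 2: 1700×0 + 1410×2.976 + 18800×2.788 + (z_c − 1700 − 20210)×3.211
The z_c×3.211 term appears on both sides and cancels. Collect the known terms of each column as K = Σ(ρt)_known − 3.211 × (depth of known layers): K_1 = 0 − 3.211×0 = 0; K_2 = 56610.56 − 3.211×(1700 + 20210) = −13742.45.
Balance: K_1 − x×(3.211 − 2.681) = K_2, so x = (K_1 − K_2)/(3.211 − 2.681) = 13742.5/0.53 = 25900 m.

25900 m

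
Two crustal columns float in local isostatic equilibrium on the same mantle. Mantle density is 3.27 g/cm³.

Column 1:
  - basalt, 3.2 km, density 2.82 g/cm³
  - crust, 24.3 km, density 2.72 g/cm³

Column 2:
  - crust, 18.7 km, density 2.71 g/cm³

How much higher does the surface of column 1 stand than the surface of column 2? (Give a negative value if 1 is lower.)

1.33 km

For any compensation level in the mantle, the mantle terms cancel and isostasy reduces to e = (Σt_1 − Σt_2) − (Σ(ρt)_1 − Σ(ρt)_2) / ρ_m.
Σt_1 = 27.5 km; Σt_2 = 18.7 km; Σ(ρt)_1 = 75.12; Σ(ρt)_2 = 50.677 (in km·g/cm³).
e = (27.5 − 18.7) − (75.12 − 50.677) / 3.27 = 1.33 km.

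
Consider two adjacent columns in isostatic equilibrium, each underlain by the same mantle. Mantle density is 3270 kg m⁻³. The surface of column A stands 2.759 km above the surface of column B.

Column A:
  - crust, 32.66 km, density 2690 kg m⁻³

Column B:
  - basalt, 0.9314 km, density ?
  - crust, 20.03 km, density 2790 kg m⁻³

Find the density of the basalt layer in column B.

Take the compensation level at the base of the deeper column (depth z_c below the surface of column A) and equate Σ ρ_i t_i down to z_c; mantle fills any gap and the z_c terms cancel.
Column A: 32.66×2690 + (z_c − 32.66)×3270
Column B: 2.759×0 + 0.9314×ρ + 20.03×2790 + (z_c − 2.759 − 20.9614)×3270
The z_c×3270 term appears on both sides and cancels. Collect the known terms of each column as K = Σ(ρt)_known − 3270 × (depth of known layers): K_A = 87855.4 − 3270×32.66 = −18942.8; K_B = 55883.7 − 3270×(2.759 + 20.9614) = −21682.008.
Balance: K_A = K_B + 0.9314×ρ, so ρ = (K_A − K_B)/0.9314 = 2739.21/0.9314 = 2940 kg m⁻³.

2940 kg m⁻³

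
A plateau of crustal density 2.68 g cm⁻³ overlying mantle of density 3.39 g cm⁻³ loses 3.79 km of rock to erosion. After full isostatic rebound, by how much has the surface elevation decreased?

0.794 km

Rebound u = e ρ_c/ρ_m = 3.79 km × 2.68/3.39 = 2.996 km.
Net surface drop = e − u = 3.79 km − 2.996 km = e (ρ_m − ρ_c)/ρ_m = 0.794 km.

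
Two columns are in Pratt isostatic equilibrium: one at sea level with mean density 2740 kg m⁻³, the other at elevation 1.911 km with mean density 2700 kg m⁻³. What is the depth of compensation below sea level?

129 km

ρ_ref D = ρ (D + h) → D (ρ_ref − ρ) = ρ h.
D = ρ h/(ρ_ref − ρ) = 2700 × 1.911 km/(2740 − 2700) = 129 km.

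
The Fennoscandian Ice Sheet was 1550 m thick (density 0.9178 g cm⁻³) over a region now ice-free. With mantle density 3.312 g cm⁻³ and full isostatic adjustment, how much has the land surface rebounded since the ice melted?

Removing the load lets mantle flow back in; uplift u satisfies ρ_ice t = ρ_m u.
u = t ρ_ice/ρ_m = 1550 m × 0.9178/3.312 = 430 m.

430 m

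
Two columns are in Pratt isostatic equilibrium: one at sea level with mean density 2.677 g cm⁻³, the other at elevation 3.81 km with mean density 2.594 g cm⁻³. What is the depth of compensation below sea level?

119 km

ρ_ref D = ρ (D + h) → D (ρ_ref − ρ) = ρ h.
D = ρ h/(ρ_ref − ρ) = 2.594 × 3.81 km/(2.677 − 2.594) = 119 km.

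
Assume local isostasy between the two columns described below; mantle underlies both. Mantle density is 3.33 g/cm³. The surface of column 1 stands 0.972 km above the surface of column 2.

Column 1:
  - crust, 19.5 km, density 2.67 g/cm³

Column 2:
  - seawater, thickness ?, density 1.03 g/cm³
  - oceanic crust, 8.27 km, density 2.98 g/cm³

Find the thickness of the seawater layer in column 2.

2.93 km

Take the compensation level at the base of the deeper column (depth z_c below the surface of column 1) and equate Σ ρ_i t_i down to z_c; mantle fills any gap and the z_c terms cancel.
Column 1: 19.5×2.67 + (z_c − 19.5)×3.33
Column 2: 0.972×0 + x×1.03 + 8.27×2.98 + (z_c − 0.972 − 8.27 − x)×3.33
The z_c×3.33 term appears on both sides and cancels. Collect the known terms of each column as K = Σ(ρt)_known − 3.33 × (depth of known layers): K_1 = 52.065 − 3.33×19.5 = −12.87; K_2 = 24.6446 − 3.33×(0.972 + 8.27) = −6.13126.
Balance: K_1 = K_2 − x×(3.33 − 1.03), so x = (K_2 − K_1)/(3.33 − 1.03) = 6.73874/2.3 = 2.93 km.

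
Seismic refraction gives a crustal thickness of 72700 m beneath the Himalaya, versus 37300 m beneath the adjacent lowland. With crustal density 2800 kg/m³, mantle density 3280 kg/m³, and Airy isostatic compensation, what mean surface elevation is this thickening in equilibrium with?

5180 m

Excess crust Δ = 72700 m − 37300 m = 35400 m, split between elevation h and root r with h + r = Δ.
Airy balance ρ_c h = (ρ_m − ρ_c) r gives r = h ρ_c/(ρ_m − ρ_c), so h (1 + ρ_c/(ρ_m − ρ_c)) = Δ, i.e. h = Δ (ρ_m − ρ_c)/ρ_m.
h = 35400 m × 480/3280 = 5180 m.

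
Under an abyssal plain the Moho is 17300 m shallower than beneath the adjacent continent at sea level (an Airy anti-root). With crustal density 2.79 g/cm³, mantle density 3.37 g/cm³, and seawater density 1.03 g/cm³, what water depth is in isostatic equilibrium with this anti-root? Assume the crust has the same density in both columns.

5700 m

Replacing a thickness d of crust by seawater at the top must be balanced by replacing crust with mantle at the base: d (ρ_c − ρ_w) = a (ρ_m − ρ_c).
d = a (ρ_m − ρ_c)/(ρ_c − ρ_w) = 17300 m × 0.58/1.76 = 5700 m.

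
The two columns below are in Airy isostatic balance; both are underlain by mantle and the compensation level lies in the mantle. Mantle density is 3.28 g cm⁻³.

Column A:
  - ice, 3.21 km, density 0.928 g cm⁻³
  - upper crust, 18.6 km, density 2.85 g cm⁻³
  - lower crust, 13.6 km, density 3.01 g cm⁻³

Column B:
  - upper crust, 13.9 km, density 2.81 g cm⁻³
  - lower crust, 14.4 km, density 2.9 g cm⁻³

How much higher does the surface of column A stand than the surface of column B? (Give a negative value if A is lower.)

For any compensation level in the mantle, the mantle terms cancel and isostasy reduces to e = (Σt_A − Σt_B) − (Σ(ρt)_A − Σ(ρt)_B) / ρ_m.
Σt_A = 35.41 km; Σt_B = 28.3 km; Σ(ρt)_A = 96.92488; Σ(ρt)_B = 80.819 (in km·g cm⁻³).
e = (35.41 − 28.3) − (96.92488 − 80.819) / 3.28 = 2.2 km.

2.2 km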